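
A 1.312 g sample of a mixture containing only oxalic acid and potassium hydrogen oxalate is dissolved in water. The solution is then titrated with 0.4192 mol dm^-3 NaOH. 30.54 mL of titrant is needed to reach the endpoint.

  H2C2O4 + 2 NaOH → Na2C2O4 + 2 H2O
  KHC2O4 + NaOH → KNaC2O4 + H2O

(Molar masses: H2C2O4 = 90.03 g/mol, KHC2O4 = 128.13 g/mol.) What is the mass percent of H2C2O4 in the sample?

13.56 %

n(NaOH) = 0.03054 × 0.4192 = 0.01280 mol
Let x = n(H2C2O4), y = n(KHC2O4).
Titrant: 2x + 1y = 0.01280;  mass: 90.03x + 128.13y = 1.312
Solving, x = 1.975 × 10^-3 mol, y = 8.852 × 10^-3 mol
mass of H2C2O4 = 1.975 × 10^-3 × 90.03 = 0.1778 g
% H2C2O4 = 0.1778 / 1.312 × 100 = 13.56 %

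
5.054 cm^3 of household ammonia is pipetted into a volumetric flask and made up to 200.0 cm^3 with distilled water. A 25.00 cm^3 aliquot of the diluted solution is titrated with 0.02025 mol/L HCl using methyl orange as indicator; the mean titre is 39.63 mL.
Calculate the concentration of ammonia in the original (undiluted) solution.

NH3 + HCl → NH4Cl
n(HCl) = 0.03963 × 0.02025 = 8.025 × 10^-4 mol
n(NH3) in the aliquot = 8.025 × 10^-4 mol (1:1 ratio)
[NH3]_dilute = 8.025 × 10^-4 / 0.02500 = 0.03210 mol/L
Dilution factor = 200.0 / 5.054 = 39.57
[NH3]_stock = 0.03210 × 39.57 = 1.270 mol/L

1.270 mol/L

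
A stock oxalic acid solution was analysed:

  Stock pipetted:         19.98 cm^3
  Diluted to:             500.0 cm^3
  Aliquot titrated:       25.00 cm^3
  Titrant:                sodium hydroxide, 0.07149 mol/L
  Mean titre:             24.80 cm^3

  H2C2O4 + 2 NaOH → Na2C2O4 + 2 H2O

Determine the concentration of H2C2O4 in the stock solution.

n(NaOH) = 0.02480 × 0.07149 = 1.773 × 10^-3 mol
From the 1:2 ratio, n(H2C2O4) in the aliquot = 1/2 × 1.773 × 10^-3 = 8.865 × 10^-4 mol
[H2C2O4]_dilute = 8.865 × 10^-4 / 0.02500 = 0.03546 mol/L
Dilution factor = 500.0 / 19.98 = 25.03
[H2C2O4]_stock = 0.03546 × 25.03 = 0.8874 mol/L

0.8874 mol/L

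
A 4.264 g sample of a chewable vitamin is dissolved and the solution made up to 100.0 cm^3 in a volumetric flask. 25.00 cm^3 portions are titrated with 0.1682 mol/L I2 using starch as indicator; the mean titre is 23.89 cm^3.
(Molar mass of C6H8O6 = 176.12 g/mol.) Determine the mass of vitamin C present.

C6H8O6 + I2 → C6H6O6 + 2 HI
n(I2) per titration = 0.02389 × 0.1682 = 4.018 × 10^-3 mol
n(C6H8O6) in each aliquot = 4.018 × 10^-3 mol (1:1 ratio)
n(C6H8O6) in the whole flask = 4.018 × 10^-3 × 100.0/25.00 = 0.01607 mol
mass of C6H8O6 = 0.01607 × 176.12 = 2.831 g

2.831 g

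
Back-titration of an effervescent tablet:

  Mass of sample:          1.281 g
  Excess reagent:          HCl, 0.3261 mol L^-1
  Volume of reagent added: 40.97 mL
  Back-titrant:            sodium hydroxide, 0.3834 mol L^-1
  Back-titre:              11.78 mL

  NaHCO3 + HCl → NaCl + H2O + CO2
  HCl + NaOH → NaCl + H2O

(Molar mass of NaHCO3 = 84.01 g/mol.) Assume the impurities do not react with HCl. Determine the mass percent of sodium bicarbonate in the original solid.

n(HCl) added = 0.04097 × 0.3261 = 0.01336 mol
n(NaOH) used in back-titration = 0.01178 × 0.3834 = 4.516 × 10^-3 mol
n(HCl) left over = 4.516 × 10^-3 mol (1:1 ratio)
n(HCl) consumed by analyte = 0.01336 − 4.516 × 10^-3 = 8.844 × 10^-3 mol
n(NaHCO3) = 8.844 × 10^-3 mol (1:1 ratio)
mass of NaHCO3 = 8.844 × 10^-3 × 84.01 = 0.7430 g
% NaHCO3 = 0.7430 / 1.281 × 100 = 58.00 %

58.00 %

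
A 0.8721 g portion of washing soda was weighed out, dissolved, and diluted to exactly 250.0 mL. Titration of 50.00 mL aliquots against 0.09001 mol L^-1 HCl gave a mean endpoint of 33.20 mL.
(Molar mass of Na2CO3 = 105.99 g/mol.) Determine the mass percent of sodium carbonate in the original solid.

Na2CO3 + 2 HCl → 2 NaCl + H2O + CO2
n(HCl) per titration = 0.03320 × 0.09001 = 2.988 × 10^-3 mol
From the 1:2 ratio, n(Na2CO3) in each aliquot = 1/2 × 2.988 × 10^-3 = 1.494 × 10^-3 mol
n(Na2CO3) in the whole flask = 1.494 × 10^-3 × 250.0/50.00 = 7.471 × 10^-3 mol
mass of Na2CO3 = 7.471 × 10^-3 × 105.99 = 0.7918 g
% Na2CO3 = 0.7918 / 0.8721 × 100 = 90.80 %

90.80 %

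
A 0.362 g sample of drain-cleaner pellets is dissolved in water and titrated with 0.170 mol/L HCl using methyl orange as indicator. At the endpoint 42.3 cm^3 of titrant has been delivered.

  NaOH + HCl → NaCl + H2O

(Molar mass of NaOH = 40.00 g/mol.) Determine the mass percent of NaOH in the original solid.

n(HCl) = 0.0423 L × 0.170 mol/L = 7.19 × 10^-3 mol
n(NaOH) = 7.19 × 10^-3 mol (1:1 ratio)
mass of NaOH = 7.19 × 10^-3 × 40.00 g/mol = 0.288 g
% NaOH = 0.288 / 0.362 × 100 = 79.5 %

79.5 %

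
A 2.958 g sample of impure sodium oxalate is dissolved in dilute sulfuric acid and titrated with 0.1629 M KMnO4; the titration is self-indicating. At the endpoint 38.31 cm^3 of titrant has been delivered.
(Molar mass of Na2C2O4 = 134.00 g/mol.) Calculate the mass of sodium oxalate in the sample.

2 MnO4^- + 5 C2O4^2- + 16 H^+ → 2 Mn^2+ + 10 CO2 + 8 H2O
n(KMnO4) = 0.03831 L × 0.1629 mol/L = 6.241 × 10^-3 mol
From the 5:2 ratio, n(Na2C2O4) = 5/2 × 6.241 × 10^-3 = 0.01560 mol
mass of Na2C2O4 = 0.01560 × 134.00 g/mol = 2.091 g

2.091 g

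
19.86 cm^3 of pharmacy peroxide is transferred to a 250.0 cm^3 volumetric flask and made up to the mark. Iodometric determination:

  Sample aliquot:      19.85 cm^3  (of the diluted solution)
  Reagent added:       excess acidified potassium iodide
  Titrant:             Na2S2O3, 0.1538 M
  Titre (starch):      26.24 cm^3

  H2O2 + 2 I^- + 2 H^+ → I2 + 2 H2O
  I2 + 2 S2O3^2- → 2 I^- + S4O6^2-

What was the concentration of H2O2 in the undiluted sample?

1.280 M

n(S2O3^2-) = 0.02624 × 0.1538 = 4.036 × 10^-3 mol
n(I2) = n(S2O3^2-)/2 = 2.018 × 10^-3 mol
n(H2O2) in the aliquot = 2.018 × 10^-3 mol (1:1 ratio)
[H2O2]_dilute = 2.018 × 10^-3 / 0.01985 = 0.1017 mol/L
[H2O2]_original = 0.1017 × 250.0/19.86 = 1.280 mol/L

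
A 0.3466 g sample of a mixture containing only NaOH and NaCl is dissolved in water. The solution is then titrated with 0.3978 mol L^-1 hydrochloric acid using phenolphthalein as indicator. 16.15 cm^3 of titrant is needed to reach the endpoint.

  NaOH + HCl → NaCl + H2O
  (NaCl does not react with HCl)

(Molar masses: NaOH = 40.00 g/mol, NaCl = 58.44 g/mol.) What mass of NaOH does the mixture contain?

n(HCl) = 0.01615 × 0.3978 = 6.424 × 10^-3 mol
Let x = n(NaOH), y = n(NaCl).
Titrant: 1x = 6.424 × 10^-3;  mass: 40.00x + 58.44y = 0.3466
Solving, x = 6.424 × 10^-3 mol, y = 1.534 × 10^-3 mol
mass of NaOH = 6.424 × 10^-3 × 40.00 = 0.2570 g

0.2570 g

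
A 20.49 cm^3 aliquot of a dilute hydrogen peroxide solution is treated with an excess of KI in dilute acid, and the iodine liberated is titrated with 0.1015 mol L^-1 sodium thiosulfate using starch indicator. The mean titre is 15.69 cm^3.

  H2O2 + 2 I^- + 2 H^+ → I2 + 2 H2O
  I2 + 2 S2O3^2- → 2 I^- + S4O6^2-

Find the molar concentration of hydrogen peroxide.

n(S2O3^2-) = 0.01569 × 0.1015 = 1.593 × 10^-3 mol
n(I2) = n(S2O3^2-)/2 = 7.963 × 10^-4 mol
n(H2O2) in the aliquot = 7.963 × 10^-4 mol (1:1 ratio)
[H2O2] = 7.963 × 10^-4 / 0.02049 = 0.03886 mol/L

0.03886 mol/L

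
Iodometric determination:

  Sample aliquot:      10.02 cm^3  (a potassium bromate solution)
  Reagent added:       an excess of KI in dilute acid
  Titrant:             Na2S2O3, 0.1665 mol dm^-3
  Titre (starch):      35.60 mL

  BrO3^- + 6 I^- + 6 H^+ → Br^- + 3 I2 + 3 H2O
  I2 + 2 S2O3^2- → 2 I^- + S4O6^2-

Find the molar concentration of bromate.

n(S2O3^2-) = 0.03560 × 0.1665 = 5.927 × 10^-3 mol
n(I2) = n(S2O3^2-)/2 = 2.964 × 10^-3 mol
From the 1:3 ratio, n(BrO3^-) in the aliquot = 1/3 × 2.964 × 10^-3 = 9.879 × 10^-4 mol
[BrO3^-] = 9.879 × 10^-4 / 0.01002 = 0.09859 mol/L

0.09859 mol/L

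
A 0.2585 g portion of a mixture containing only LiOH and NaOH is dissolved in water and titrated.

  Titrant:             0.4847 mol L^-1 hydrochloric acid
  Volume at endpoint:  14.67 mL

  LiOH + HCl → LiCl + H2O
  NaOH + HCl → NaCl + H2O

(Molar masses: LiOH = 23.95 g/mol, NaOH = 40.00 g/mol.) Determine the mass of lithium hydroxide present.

n(HCl) = 0.01467 × 0.4847 = 7.111 × 10^-3 mol
Let x = n(LiOH), y = n(NaOH).
Titrant: 1x + 1y = 7.111 × 10^-3;  mass: 23.95x + 40.00y = 0.2585
Solving, x = 1.615 × 10^-3 mol, y = 5.495 × 10^-3 mol
mass of LiOH = 1.615 × 10^-3 × 23.95 = 0.03868 g

0.03868 g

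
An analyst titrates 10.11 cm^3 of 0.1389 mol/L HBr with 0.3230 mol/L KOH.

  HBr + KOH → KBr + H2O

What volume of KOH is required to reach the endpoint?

4.348 mL

n(HBr) = 0.01011 L × 0.1389 mol/L = 1.404 × 10^-3 mol
n(KOH) = 1.404 × 10^-3 mol (1:1 stoichiometry)
V(KOH) = 1.404 × 10^-3 mol / 0.3230 mol/L = 0.004348 L = 4.348 mL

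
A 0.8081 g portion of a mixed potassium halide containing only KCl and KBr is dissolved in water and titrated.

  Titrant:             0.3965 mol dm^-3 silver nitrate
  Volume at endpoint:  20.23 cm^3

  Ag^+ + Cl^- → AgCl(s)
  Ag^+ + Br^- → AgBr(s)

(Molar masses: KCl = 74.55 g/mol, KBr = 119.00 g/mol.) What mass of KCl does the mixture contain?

0.2456 g

n(AgNO3) = 0.02023 × 0.3965 = 8.021 × 10^-3 mol
Let x = n(KCl), y = n(KBr).
Titrant: 1x + 1y = 8.021 × 10^-3;  mass: 74.55x + 119.00y = 0.8081
Solving, x = 3.294 × 10^-3 mol, y = 4.727 × 10^-3 mol
mass of KCl = 3.294 × 10^-3 × 74.55 = 0.2456 g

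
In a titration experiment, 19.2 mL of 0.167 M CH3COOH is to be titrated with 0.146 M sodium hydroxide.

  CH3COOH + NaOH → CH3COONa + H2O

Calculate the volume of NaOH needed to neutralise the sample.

22.0 mL

n(CH3COOH) = 0.0192 L × 0.167 mol/L = 3.21 × 10^-3 mol
n(NaOH) = 3.21 × 10^-3 mol (1:1 stoichiometry)
V(NaOH) = 3.21 × 10^-3 mol / 0.146 mol/L = 0.0220 L = 22.0 mL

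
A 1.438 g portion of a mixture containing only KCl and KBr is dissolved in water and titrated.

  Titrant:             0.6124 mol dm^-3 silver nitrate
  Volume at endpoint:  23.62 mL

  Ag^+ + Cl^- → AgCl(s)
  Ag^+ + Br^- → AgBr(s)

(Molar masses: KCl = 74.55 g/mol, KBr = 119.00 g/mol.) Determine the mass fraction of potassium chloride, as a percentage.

33.04 %

n(AgNO3) = 0.02362 × 0.6124 = 0.01446 mol
Let x = n(KCl), y = n(KBr).
Titrant: 1x + 1y = 0.01446;  mass: 74.55x + 119.00y = 1.438
Solving, x = 6.374 × 10^-3 mol, y = 8.091 × 10^-3 mol
mass of KCl = 6.374 × 10^-3 × 74.55 = 0.4752 g
% KCl = 0.4752 / 1.438 × 100 = 33.04 %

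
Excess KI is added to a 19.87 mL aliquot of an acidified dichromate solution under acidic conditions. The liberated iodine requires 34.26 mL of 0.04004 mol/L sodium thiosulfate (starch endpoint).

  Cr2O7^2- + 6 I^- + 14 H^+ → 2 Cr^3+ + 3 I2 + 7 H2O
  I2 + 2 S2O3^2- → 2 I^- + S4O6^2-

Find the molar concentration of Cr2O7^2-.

0.01151 mol/L

n(S2O3^2-) = 0.03426 × 0.04004 = 1.372 × 10^-3 mol
n(I2) = n(S2O3^2-)/2 = 6.859 × 10^-4 mol
From the 1:3 ratio, n(Cr2O7^2-) in the aliquot = 1/3 × 6.859 × 10^-4 = 2.286 × 10^-4 mol
[Cr2O7^2-] = 2.286 × 10^-4 / 0.01987 = 0.01151 mol/L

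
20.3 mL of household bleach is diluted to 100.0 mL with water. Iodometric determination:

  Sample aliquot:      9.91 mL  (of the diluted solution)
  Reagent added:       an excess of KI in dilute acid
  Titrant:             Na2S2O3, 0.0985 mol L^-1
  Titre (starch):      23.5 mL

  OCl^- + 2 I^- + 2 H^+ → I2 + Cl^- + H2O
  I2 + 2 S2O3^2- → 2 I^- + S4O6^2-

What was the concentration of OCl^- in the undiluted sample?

0.575 mol/L

n(S2O3^2-) = 0.0235 × 0.0985 = 2.31 × 10^-3 mol
n(I2) = n(S2O3^2-)/2 = 1.16 × 10^-3 mol
n(OCl^-) in the aliquot = 1.16 × 10^-3 mol (1:1 ratio)
[OCl^-]_dilute = 1.16 × 10^-3 / 0.00991 = 0.117 mol/L
[OCl^-]_original = 0.117 × 100.0/20.3 = 0.575 mol/L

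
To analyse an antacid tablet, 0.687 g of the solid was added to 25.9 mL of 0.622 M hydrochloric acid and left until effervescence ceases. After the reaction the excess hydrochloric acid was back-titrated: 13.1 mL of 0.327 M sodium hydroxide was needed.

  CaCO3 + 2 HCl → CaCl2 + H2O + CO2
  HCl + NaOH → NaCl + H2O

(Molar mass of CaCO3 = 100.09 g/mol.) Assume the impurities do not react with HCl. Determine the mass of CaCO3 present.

0.592 g

n(HCl) added = 0.0259 × 0.622 = 0.0161 mol
n(NaOH) used in back-titration = 0.0131 × 0.327 = 4.28 × 10^-3 mol
n(HCl) left over = 4.28 × 10^-3 mol (1:1 ratio)
n(HCl) consumed by analyte = 0.0161 − 4.28 × 10^-3 = 0.0118 mol
From the 1:2 ratio, n(CaCO3) = 1/2 × 0.0118 = 5.91 × 10^-3 mol
mass of CaCO3 = 5.91 × 10^-3 × 100.09 = 0.592 g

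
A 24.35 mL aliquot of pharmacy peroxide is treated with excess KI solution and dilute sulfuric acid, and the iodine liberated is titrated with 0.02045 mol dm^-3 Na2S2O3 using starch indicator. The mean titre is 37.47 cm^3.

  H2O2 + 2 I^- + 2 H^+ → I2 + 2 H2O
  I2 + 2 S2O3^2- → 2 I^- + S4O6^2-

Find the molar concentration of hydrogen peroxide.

n(S2O3^2-) = 0.03747 × 0.02045 = 7.663 × 10^-4 mol
n(I2) = n(S2O3^2-)/2 = 3.831 × 10^-4 mol
n(H2O2) in the aliquot = 3.831 × 10^-4 mol (1:1 ratio)
[H2O2] = 3.831 × 10^-4 / 0.02435 = 0.01573 mol/L

0.01573 mol/L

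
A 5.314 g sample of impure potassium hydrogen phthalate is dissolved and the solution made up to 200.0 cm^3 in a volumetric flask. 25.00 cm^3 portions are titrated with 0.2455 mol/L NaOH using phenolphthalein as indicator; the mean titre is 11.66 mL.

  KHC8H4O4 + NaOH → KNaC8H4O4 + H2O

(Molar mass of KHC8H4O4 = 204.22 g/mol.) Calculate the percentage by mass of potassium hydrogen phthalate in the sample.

n(NaOH) per titration = 0.01166 × 0.2455 = 2.863 × 10^-3 mol
n(KHC8H4O4) in each aliquot = 2.863 × 10^-3 mol (1:1 ratio)
n(KHC8H4O4) in the whole flask = 2.863 × 10^-3 × 200.0/25.00 = 0.02290 mol
mass of KHC8H4O4 = 0.02290 × 204.22 = 4.677 g
% KHC8H4O4 = 4.677 / 5.314 × 100 = 88.01 %

88.01 %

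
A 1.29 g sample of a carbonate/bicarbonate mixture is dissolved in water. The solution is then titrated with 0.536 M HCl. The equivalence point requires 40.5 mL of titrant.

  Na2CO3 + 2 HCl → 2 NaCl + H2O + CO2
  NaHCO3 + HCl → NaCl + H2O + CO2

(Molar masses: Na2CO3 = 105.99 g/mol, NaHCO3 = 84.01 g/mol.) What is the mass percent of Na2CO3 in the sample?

70.7 %

n(HCl) = 0.0405 × 0.536 = 0.0217 mol
Let x = n(Na2CO3), y = n(NaHCO3).
Titrant: 2x + 1y = 0.0217;  mass: 105.99x + 84.01y = 1.29
Solving, x = 8.60 × 10^-3 mol, y = 4.50 × 10^-3 mol
mass of Na2CO3 = 8.60 × 10^-3 × 105.99 = 0.912 g
% Na2CO3 = 0.912 / 1.29 × 100 = 70.7 %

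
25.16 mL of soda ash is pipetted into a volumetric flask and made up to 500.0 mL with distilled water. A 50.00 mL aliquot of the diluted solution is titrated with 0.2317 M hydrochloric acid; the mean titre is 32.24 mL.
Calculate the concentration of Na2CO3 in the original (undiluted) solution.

1.485 M

Na2CO3 + 2 HCl → 2 NaCl + H2O + CO2
n(HCl) = 0.03224 × 0.2317 = 7.470 × 10^-3 mol
From the 1:2 ratio, n(Na2CO3) in the aliquot = 1/2 × 7.470 × 10^-3 = 3.735 × 10^-3 mol
[Na2CO3]_dilute = 3.735 × 10^-3 / 0.05000 = 0.07470 mol/L
Dilution factor = 500.0 / 25.16 = 19.87
[Na2CO3]_stock = 0.07470 × 19.87 = 1.485 mol/L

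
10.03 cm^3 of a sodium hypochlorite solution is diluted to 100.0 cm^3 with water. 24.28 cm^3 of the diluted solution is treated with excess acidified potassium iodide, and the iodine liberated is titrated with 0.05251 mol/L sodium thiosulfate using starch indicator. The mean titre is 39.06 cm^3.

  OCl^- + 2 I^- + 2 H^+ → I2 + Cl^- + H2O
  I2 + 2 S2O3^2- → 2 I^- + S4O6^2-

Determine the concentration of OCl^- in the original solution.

0.4211 mol/L

n(S2O3^2-) = 0.03906 × 0.05251 = 2.051 × 10^-3 mol
n(I2) = n(S2O3^2-)/2 = 1.026 × 10^-3 mol
n(OCl^-) in the aliquot = 1.026 × 10^-3 mol (1:1 ratio)
[OCl^-]_dilute = 1.026 × 10^-3 / 0.02428 = 0.04224 mol/L
[OCl^-]_original = 0.04224 × 100.0/10.03 = 0.4211 mol/L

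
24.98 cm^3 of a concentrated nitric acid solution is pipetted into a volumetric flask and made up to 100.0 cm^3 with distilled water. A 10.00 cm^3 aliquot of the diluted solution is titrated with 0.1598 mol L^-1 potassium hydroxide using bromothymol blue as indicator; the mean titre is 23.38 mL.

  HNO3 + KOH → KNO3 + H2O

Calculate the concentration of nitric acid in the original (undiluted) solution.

n(KOH) = 0.02338 × 0.1598 = 3.736 × 10^-3 mol
n(HNO3) in the aliquot = 3.736 × 10^-3 mol (1:1 ratio)
[HNO3]_dilute = 3.736 × 10^-3 / 0.01000 = 0.3736 mol/L
Dilution factor = 100.0 / 24.98 = 4.003
[HNO3]_stock = 0.3736 × 4.003 = 1.496 mol/L

1.496 mol/L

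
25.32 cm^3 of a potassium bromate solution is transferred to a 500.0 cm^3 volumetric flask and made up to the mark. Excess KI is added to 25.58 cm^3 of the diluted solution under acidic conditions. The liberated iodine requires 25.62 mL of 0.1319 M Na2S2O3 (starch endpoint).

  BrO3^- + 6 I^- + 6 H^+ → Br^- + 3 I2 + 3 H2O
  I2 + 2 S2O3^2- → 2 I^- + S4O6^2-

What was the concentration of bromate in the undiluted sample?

n(S2O3^2-) = 0.02562 × 0.1319 = 3.379 × 10^-3 mol
n(I2) = n(S2O3^2-)/2 = 1.690 × 10^-3 mol
From the 1:3 ratio, n(BrO3^-) in the aliquot = 1/3 × 1.690 × 10^-3 = 5.632 × 10^-4 mol
[BrO3^-]_dilute = 5.632 × 10^-4 / 0.02558 = 0.02202 mol/L
[BrO3^-]_original = 0.02202 × 500.0/25.32 = 0.4348 mol/L

0.4348 M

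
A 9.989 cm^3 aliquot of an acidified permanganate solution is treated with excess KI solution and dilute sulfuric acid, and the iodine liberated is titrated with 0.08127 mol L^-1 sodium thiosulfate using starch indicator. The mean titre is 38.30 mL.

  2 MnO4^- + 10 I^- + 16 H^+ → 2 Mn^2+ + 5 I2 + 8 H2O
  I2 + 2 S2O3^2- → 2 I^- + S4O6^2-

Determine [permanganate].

n(S2O3^2-) = 0.03830 × 0.08127 = 3.113 × 10^-3 mol
n(I2) = n(S2O3^2-)/2 = 1.556 × 10^-3 mol
From the 2:5 ratio, n(MnO4^-) in the aliquot = 2/5 × 1.556 × 10^-3 = 6.225 × 10^-4 mol
[MnO4^-] = 6.225 × 10^-4 / 0.009989 = 0.06232 mol/L

0.06232 mol/L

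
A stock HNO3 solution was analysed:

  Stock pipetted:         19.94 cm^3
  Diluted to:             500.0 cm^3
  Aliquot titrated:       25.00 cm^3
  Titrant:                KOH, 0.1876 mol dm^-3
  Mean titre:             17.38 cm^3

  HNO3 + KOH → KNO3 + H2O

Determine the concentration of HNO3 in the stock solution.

3.270 mol/L

n(KOH) = 0.01738 × 0.1876 = 3.260 × 10^-3 mol
n(HNO3) in the aliquot = 3.260 × 10^-3 mol (1:1 ratio)
[HNO3]_dilute = 3.260 × 10^-3 / 0.02500 = 0.1304 mol/L
Dilution factor = 500.0 / 19.94 = 25.08
[HNO3]_stock = 0.1304 × 25.08 = 3.270 mol/L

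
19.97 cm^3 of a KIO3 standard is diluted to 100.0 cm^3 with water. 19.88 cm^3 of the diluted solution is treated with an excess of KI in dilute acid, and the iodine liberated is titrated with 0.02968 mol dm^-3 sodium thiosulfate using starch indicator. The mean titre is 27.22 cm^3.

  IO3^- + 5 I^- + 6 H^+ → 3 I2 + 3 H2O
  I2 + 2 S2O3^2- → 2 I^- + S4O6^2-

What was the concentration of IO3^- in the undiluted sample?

n(S2O3^2-) = 0.02722 × 0.02968 = 8.079 × 10^-4 mol
n(I2) = n(S2O3^2-)/2 = 4.039 × 10^-4 mol
From the 1:3 ratio, n(IO3^-) in the aliquot = 1/3 × 4.039 × 10^-4 = 1.346 × 10^-4 mol
[IO3^-]_dilute = 1.346 × 10^-4 / 0.01988 = 0.006773 mol/L
[IO3^-]_original = 0.006773 × 100.0/19.97 = 0.03392 mol/L

0.03392 mol/L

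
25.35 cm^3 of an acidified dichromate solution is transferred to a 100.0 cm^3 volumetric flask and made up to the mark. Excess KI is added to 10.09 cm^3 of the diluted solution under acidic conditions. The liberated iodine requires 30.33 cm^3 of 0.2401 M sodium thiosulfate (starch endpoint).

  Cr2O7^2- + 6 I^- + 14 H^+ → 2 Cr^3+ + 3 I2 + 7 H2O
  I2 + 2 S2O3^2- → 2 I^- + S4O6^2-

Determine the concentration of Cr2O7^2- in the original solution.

0.4745 M

n(S2O3^2-) = 0.03033 × 0.2401 = 7.282 × 10^-3 mol
n(I2) = n(S2O3^2-)/2 = 3.641 × 10^-3 mol
From the 1:3 ratio, n(Cr2O7^2-) in the aliquot = 1/3 × 3.641 × 10^-3 = 1.214 × 10^-3 mol
[Cr2O7^2-]_dilute = 1.214 × 10^-3 / 0.01009 = 0.1203 mol/L
[Cr2O7^2-]_original = 0.1203 × 100.0/25.35 = 0.4745 mol/L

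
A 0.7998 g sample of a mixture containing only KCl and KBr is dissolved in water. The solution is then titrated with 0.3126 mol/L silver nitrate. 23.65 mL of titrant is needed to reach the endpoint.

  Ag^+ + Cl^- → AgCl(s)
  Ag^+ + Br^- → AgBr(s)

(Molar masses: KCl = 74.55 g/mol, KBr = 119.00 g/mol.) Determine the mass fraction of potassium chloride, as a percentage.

n(AgNO3) = 0.02365 × 0.3126 = 7.393 × 10^-3 mol
Let x = n(KCl), y = n(KBr).
Titrant: 1x + 1y = 7.393 × 10^-3;  mass: 74.55x + 119.00y = 0.7998
Solving, x = 1.799 × 10^-3 mol, y = 5.594 × 10^-3 mol
mass of KCl = 1.799 × 10^-3 × 74.55 = 0.1341 g
% KCl = 0.1341 / 0.7998 × 100 = 16.77 %

16.77 %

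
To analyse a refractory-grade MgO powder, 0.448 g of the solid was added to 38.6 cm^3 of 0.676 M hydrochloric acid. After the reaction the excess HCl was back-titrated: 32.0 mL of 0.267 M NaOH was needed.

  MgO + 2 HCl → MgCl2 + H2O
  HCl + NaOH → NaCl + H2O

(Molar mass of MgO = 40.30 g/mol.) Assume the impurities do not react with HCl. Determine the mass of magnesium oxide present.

n(HCl) added = 0.0386 × 0.676 = 0.0261 mol
n(NaOH) used in back-titration = 0.0320 × 0.267 = 8.54 × 10^-3 mol
n(HCl) left over = 8.54 × 10^-3 mol (1:1 ratio)
n(HCl) consumed by analyte = 0.0261 − 8.54 × 10^-3 = 0.0175 mol
From the 1:2 ratio, n(MgO) = 1/2 × 0.0175 = 8.77 × 10^-3 mol
mass of MgO = 8.77 × 10^-3 × 40.30 = 0.354 g

0.354 g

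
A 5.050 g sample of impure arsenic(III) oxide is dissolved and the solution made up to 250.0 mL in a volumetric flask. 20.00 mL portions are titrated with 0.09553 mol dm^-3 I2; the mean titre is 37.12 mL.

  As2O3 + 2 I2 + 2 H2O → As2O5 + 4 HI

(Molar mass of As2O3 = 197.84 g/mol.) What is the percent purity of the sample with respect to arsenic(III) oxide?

86.83 %

n(I2) per titration = 0.03712 × 0.09553 = 3.546 × 10^-3 mol
From the 1:2 ratio, n(As2O3) in each aliquot = 1/2 × 3.546 × 10^-3 = 1.773 × 10^-3 mol
n(As2O3) in the whole flask = 1.773 × 10^-3 × 250.0/20.00 = 0.02216 mol
mass of As2O3 = 0.02216 × 197.84 = 4.385 g
% As2O3 = 4.385 / 5.050 × 100 = 86.83 %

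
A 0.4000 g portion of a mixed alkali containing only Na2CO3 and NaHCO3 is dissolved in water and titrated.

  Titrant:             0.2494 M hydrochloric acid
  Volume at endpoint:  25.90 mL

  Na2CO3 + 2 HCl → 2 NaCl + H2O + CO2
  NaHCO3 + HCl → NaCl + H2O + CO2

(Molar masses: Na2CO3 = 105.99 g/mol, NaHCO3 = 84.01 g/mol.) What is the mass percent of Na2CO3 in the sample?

n(HCl) = 0.02590 × 0.2494 = 6.459 × 10^-3 mol
Let x = n(Na2CO3), y = n(NaHCO3).
Titrant: 2x + 1y = 6.459 × 10^-3;  mass: 105.99x + 84.01y = 0.4000
Solving, x = 2.300 × 10^-3 mol, y = 1.860 × 10^-3 mol
mass of Na2CO3 = 2.300 × 10^-3 × 105.99 = 0.2438 g
% Na2CO3 = 0.2438 / 0.4000 × 100 = 60.94 %

60.94 %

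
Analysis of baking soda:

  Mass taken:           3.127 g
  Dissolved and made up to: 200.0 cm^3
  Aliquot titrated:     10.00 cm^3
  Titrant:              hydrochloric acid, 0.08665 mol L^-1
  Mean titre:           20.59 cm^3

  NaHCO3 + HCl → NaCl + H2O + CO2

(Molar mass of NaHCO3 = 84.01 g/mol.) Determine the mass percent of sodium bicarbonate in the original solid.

95.86 %

n(HCl) per titration = 0.02059 × 0.08665 = 1.784 × 10^-3 mol
n(NaHCO3) in each aliquot = 1.784 × 10^-3 mol (1:1 ratio)
n(NaHCO3) in the whole flask = 1.784 × 10^-3 × 200.0/10.00 = 0.03568 mol
mass of NaHCO3 = 0.03568 × 84.01 = 2.998 g
% NaHCO3 = 2.998 / 3.127 × 100 = 95.86 %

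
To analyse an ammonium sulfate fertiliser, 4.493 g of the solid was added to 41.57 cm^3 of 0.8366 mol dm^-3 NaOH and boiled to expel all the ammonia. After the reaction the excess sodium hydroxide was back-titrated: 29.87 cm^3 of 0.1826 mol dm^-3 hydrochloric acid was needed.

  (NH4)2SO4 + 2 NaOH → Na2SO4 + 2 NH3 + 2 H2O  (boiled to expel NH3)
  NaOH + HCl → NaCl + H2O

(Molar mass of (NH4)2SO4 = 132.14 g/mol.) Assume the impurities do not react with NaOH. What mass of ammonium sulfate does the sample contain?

1.937 g

n(NaOH) added = 0.04157 × 0.8366 = 0.03478 mol
n(HCl) used in back-titration = 0.02987 × 0.1826 = 5.454 × 10^-3 mol
n(NaOH) left over = 5.454 × 10^-3 mol (1:1 ratio)
n(NaOH) consumed by analyte = 0.03478 − 5.454 × 10^-3 = 0.02932 mol
From the 1:2 ratio, n((NH4)2SO4) = 1/2 × 0.02932 = 0.01466 mol
mass of (NH4)2SO4 = 0.01466 × 132.14 = 1.937 g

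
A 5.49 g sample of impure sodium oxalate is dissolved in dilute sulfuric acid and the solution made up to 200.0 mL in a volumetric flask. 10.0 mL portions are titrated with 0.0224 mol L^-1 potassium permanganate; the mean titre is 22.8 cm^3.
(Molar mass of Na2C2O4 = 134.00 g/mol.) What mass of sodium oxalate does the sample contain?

2 MnO4^- + 5 C2O4^2- + 16 H^+ → 2 Mn^2+ + 10 CO2 + 8 H2O
n(KMnO4) per titration = 0.0228 × 0.0224 = 5.11 × 10^-4 mol
From the 5:2 ratio, n(Na2C2O4) in each aliquot = 5/2 × 5.11 × 10^-4 = 1.28 × 10^-3 mol
n(Na2C2O4) in the whole flask = 1.28 × 10^-3 × 200.0/10.0 = 0.0255 mol
mass of Na2C2O4 = 0.0255 × 134.00 = 3.42 g

3.42 g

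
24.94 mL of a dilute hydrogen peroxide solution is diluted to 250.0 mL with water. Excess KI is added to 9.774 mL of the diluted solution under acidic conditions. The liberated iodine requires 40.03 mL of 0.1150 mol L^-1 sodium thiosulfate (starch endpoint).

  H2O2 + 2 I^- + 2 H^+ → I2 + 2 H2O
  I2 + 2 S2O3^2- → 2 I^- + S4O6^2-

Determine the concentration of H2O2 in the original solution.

2.361 mol/L

n(S2O3^2-) = 0.04003 × 0.1150 = 4.603 × 10^-3 mol
n(I2) = n(S2O3^2-)/2 = 2.302 × 10^-3 mol
n(H2O2) in the aliquot = 2.302 × 10^-3 mol (1:1 ratio)
[H2O2]_dilute = 2.302 × 10^-3 / 0.009774 = 0.2355 mol/L
[H2O2]_original = 0.2355 × 250.0/24.94 = 2.361 mol/L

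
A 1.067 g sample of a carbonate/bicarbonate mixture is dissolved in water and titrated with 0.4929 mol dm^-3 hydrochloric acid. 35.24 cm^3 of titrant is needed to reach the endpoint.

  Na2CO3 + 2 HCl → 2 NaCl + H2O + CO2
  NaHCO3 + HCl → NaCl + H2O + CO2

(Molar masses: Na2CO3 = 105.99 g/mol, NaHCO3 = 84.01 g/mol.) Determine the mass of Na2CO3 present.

n(HCl) = 0.03524 × 0.4929 = 0.01737 mol
Let x = n(Na2CO3), y = n(NaHCO3).
Titrant: 2x + 1y = 0.01737;  mass: 105.99x + 84.01y = 1.067
Solving, x = 6.323 × 10^-3 mol, y = 4.723 × 10^-3 mol
mass of Na2CO3 = 6.323 × 10^-3 × 105.99 = 0.6702 g

0.6702 g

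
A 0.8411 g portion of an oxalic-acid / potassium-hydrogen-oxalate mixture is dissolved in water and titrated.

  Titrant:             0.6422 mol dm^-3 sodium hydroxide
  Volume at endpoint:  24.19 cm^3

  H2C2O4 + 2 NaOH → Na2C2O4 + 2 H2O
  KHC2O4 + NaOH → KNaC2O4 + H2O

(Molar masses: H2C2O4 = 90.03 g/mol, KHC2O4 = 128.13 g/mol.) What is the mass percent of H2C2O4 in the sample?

n(NaOH) = 0.02419 × 0.6422 = 0.01553 mol
Let x = n(H2C2O4), y = n(KHC2O4).
Titrant: 2x + 1y = 0.01553;  mass: 90.03x + 128.13y = 0.8411
Solving, x = 6.914 × 10^-3 mol, y = 1.706 × 10^-3 mol
mass of H2C2O4 = 6.914 × 10^-3 × 90.03 = 0.6225 g
% H2C2O4 = 0.6225 / 0.8411 × 100 = 74.01 %

74.01 %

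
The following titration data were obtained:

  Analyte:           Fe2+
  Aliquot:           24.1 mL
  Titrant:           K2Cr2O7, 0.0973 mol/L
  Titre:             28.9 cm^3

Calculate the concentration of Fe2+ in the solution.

Cr2O7^2- + 6 Fe^2+ + 14 H^+ → 2 Cr^3+ + 6 Fe^3+ + 7 H2O
n(K2Cr2O7) = 0.0289 L × 0.0973 mol/L = 2.81 × 10^-3 mol
From the 6:1 mole ratio, n(Fe2+) = 6/1 × 2.81 × 10^-3 = 0.0169 mol
[Fe2+] = 0.0169 mol / 0.0241 L = 0.700 mol/L

0.700 mol/L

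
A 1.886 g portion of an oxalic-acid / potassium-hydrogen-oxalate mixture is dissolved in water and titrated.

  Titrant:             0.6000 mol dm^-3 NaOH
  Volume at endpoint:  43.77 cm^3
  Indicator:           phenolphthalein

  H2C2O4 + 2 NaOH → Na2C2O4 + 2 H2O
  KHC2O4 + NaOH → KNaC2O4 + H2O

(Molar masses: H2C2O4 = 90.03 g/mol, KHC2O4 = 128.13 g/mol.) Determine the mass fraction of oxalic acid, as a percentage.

n(NaOH) = 0.04377 × 0.6000 = 0.02626 mol
Let x = n(H2C2O4), y = n(KHC2O4).
Titrant: 2x + 1y = 0.02626;  mass: 90.03x + 128.13y = 1.886
Solving, x = 8.897 × 10^-3 mol, y = 8.468 × 10^-3 mol
mass of H2C2O4 = 8.897 × 10^-3 × 90.03 = 0.8010 g
% H2C2O4 = 0.8010 / 1.886 × 100 = 42.47 %

42.47 %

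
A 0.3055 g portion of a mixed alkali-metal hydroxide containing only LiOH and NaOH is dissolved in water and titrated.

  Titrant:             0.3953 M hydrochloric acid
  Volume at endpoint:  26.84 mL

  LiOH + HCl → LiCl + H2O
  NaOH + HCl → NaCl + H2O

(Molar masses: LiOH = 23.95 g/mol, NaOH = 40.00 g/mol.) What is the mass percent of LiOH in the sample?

n(HCl) = 0.02684 × 0.3953 = 0.01061 mol
Let x = n(LiOH), y = n(NaOH).
Titrant: 1x + 1y = 0.01061;  mass: 23.95x + 40.00y = 0.3055
Solving, x = 7.408 × 10^-3 mol, y = 3.202 × 10^-3 mol
mass of LiOH = 7.408 × 10^-3 × 23.95 = 0.1774 g
% LiOH = 0.1774 / 0.3055 × 100 = 58.07 %

58.07 %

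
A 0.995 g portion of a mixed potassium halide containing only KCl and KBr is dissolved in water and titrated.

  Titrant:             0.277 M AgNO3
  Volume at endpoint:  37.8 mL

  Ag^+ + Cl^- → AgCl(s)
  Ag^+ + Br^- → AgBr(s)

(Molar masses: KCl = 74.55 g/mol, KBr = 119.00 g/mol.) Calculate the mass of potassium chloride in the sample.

n(AgNO3) = 0.0378 × 0.277 = 0.0105 mol
Let x = n(KCl), y = n(KBr).
Titrant: 1x + 1y = 0.0105;  mass: 74.55x + 119.00y = 0.995
Solving, x = 5.65 × 10^-3 mol, y = 4.82 × 10^-3 mol
mass of KCl = 5.65 × 10^-3 × 74.55 = 0.421 g

0.421 g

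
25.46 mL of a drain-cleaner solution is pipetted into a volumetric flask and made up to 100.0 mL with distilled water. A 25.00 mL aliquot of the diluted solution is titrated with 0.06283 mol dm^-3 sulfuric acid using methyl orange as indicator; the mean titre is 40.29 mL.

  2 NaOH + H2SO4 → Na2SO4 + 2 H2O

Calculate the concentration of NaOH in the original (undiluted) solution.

n(H2SO4) = 0.04029 × 0.06283 = 2.531 × 10^-3 mol
From the 2:1 ratio, n(NaOH) in the aliquot = 2/1 × 2.531 × 10^-3 = 5.063 × 10^-3 mol
[NaOH]_dilute = 5.063 × 10^-3 / 0.02500 = 0.2025 mol/L
Dilution factor = 100.0 / 25.46 = 3.928
[NaOH]_stock = 0.2025 × 3.928 = 0.7954 mol/L

0.7954 mol/L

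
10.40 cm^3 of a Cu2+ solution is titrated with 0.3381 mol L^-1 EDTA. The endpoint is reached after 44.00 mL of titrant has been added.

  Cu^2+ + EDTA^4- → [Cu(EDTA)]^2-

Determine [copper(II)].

1.430 mol/L

n(EDTA) = 0.04400 L × 0.3381 mol/L = 0.01488 mol
n(Cu2+) = 0.01488 mol (1:1 mole ratio)
[Cu2+] = 0.01488 mol / 0.01040 L = 1.430 mol/L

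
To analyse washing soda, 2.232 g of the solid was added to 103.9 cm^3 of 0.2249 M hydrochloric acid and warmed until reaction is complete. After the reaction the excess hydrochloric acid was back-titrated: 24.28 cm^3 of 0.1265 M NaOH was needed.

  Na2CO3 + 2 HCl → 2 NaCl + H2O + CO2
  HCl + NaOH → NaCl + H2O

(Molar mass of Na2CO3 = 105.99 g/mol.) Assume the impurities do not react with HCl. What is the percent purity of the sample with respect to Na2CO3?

n(HCl) added = 0.1039 × 0.2249 = 0.02337 mol
n(NaOH) used in back-titration = 0.02428 × 0.1265 = 3.071 × 10^-3 mol
n(HCl) left over = 3.071 × 10^-3 mol (1:1 ratio)
n(HCl) consumed by analyte = 0.02337 − 3.071 × 10^-3 = 0.02030 mol
From the 1:2 ratio, n(Na2CO3) = 1/2 × 0.02030 = 0.01015 mol
mass of Na2CO3 = 0.01015 × 105.99 = 1.076 g
% Na2CO3 = 1.076 / 2.232 × 100 = 48.19 %

48.19 %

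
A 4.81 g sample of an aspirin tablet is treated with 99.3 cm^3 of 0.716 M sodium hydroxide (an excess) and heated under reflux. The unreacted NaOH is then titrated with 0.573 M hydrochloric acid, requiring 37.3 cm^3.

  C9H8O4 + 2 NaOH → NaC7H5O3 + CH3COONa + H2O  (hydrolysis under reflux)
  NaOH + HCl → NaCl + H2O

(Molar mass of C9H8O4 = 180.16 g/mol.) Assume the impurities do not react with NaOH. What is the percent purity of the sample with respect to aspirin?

n(NaOH) added = 0.0993 × 0.716 = 0.0711 mol
n(HCl) used in back-titration = 0.0373 × 0.573 = 0.0214 mol
n(NaOH) left over = 0.0214 mol (1:1 ratio)
n(NaOH) consumed by analyte = 0.0711 − 0.0214 = 0.0497 mol
From the 1:2 ratio, n(C9H8O4) = 1/2 × 0.0497 = 0.0249 mol
mass of C9H8O4 = 0.0249 × 180.16 = 4.48 g
% C9H8O4 = 4.48 / 4.81 × 100 = 93.1 %

93.1 %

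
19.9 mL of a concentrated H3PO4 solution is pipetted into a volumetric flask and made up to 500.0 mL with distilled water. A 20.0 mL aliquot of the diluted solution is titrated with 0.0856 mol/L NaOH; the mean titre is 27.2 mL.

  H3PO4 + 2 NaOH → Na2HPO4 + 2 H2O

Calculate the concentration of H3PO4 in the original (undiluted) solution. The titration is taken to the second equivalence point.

n(NaOH) = 0.0272 × 0.0856 = 2.33 × 10^-3 mol
From the 1:2 ratio, n(H3PO4) in the aliquot = 1/2 × 2.33 × 10^-3 = 1.16 × 10^-3 mol
[H3PO4]_dilute = 1.16 × 10^-3 / 0.0200 = 0.0582 mol/L
Dilution factor = 500.0 / 19.9 = 25.13
[H3PO4]_stock = 0.0582 × 25.13 = 1.46 mol/L

1.46 mol/L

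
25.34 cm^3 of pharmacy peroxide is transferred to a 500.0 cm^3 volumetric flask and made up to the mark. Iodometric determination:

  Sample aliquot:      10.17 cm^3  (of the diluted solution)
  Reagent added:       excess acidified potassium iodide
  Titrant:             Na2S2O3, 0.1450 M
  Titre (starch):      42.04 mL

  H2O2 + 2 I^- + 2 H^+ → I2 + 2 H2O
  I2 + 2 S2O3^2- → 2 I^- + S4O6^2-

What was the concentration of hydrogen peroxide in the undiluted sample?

n(S2O3^2-) = 0.04204 × 0.1450 = 6.096 × 10^-3 mol
n(I2) = n(S2O3^2-)/2 = 3.048 × 10^-3 mol
n(H2O2) in the aliquot = 3.048 × 10^-3 mol (1:1 ratio)
[H2O2]_dilute = 3.048 × 10^-3 / 0.01017 = 0.2997 mol/L
[H2O2]_original = 0.2997 × 500.0/25.34 = 5.913 mol/L

5.913 M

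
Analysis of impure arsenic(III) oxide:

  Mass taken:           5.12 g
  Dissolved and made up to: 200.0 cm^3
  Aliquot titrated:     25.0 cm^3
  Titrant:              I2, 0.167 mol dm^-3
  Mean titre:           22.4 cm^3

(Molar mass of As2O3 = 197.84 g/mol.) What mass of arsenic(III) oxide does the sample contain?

As2O3 + 2 I2 + 2 H2O → As2O5 + 4 HI
n(I2) per titration = 0.0224 × 0.167 = 3.74 × 10^-3 mol
From the 1:2 ratio, n(As2O3) in each aliquot = 1/2 × 3.74 × 10^-3 = 1.87 × 10^-3 mol
n(As2O3) in the whole flask = 1.87 × 10^-3 × 200.0/25.0 = 0.0150 mol
mass of As2O3 = 0.0150 × 197.84 = 2.96 g

2.96 g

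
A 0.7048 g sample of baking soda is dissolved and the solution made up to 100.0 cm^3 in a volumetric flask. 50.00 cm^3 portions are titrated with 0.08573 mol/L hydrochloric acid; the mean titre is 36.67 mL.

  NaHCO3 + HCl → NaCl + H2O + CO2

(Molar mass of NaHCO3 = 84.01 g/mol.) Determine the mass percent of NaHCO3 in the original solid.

n(HCl) per titration = 0.03667 × 0.08573 = 3.144 × 10^-3 mol
n(NaHCO3) in each aliquot = 3.144 × 10^-3 mol (1:1 ratio)
n(NaHCO3) in the whole flask = 3.144 × 10^-3 × 100.0/50.00 = 6.287 × 10^-3 mol
mass of NaHCO3 = 6.287 × 10^-3 × 84.01 = 0.5282 g
% NaHCO3 = 0.5282 / 0.7048 × 100 = 74.94 %

74.94 %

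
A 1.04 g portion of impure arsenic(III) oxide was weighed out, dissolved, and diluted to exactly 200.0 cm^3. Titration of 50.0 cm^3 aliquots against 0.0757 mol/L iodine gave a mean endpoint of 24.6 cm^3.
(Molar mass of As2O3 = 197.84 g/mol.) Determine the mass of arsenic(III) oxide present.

0.737 g

As2O3 + 2 I2 + 2 H2O → As2O5 + 4 HI
n(I2) per titration = 0.0246 × 0.0757 = 1.86 × 10^-3 mol
From the 1:2 ratio, n(As2O3) in each aliquot = 1/2 × 1.86 × 10^-3 = 9.31 × 10^-4 mol
n(As2O3) in the whole flask = 9.31 × 10^-4 × 200.0/50.0 = 3.72 × 10^-3 mol
mass of As2O3 = 3.72 × 10^-3 × 197.84 = 0.737 g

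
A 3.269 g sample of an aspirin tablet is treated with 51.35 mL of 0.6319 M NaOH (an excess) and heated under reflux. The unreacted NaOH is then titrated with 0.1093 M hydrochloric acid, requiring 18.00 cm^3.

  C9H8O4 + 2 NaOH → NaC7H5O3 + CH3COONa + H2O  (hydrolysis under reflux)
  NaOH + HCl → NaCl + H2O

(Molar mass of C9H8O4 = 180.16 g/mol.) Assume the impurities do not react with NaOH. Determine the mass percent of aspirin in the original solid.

83.99 %

n(NaOH) added = 0.05135 × 0.6319 = 0.03245 mol
n(HCl) used in back-titration = 0.01800 × 0.1093 = 1.967 × 10^-3 mol
n(NaOH) left over = 1.967 × 10^-3 mol (1:1 ratio)
n(NaOH) consumed by analyte = 0.03245 − 1.967 × 10^-3 = 0.03048 mol
From the 1:2 ratio, n(C9H8O4) = 1/2 × 0.03048 = 0.01524 mol
mass of C9H8O4 = 0.01524 × 180.16 = 2.746 g
% C9H8O4 = 2.746 / 3.269 × 100 = 83.99 %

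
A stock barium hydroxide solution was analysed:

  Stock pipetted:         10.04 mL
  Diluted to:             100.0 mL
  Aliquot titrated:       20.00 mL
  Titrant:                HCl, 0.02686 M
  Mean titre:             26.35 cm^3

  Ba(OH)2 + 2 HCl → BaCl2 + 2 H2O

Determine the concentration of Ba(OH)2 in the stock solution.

0.1762 M

n(HCl) = 0.02635 × 0.02686 = 7.078 × 10^-4 mol
From the 1:2 ratio, n(Ba(OH)2) in the aliquot = 1/2 × 7.078 × 10^-4 = 3.539 × 10^-4 mol
[Ba(OH)2]_dilute = 3.539 × 10^-4 / 0.02000 = 0.01769 mol/L
Dilution factor = 100.0 / 10.04 = 9.960
[Ba(OH)2]_stock = 0.01769 × 9.960 = 0.1762 mol/L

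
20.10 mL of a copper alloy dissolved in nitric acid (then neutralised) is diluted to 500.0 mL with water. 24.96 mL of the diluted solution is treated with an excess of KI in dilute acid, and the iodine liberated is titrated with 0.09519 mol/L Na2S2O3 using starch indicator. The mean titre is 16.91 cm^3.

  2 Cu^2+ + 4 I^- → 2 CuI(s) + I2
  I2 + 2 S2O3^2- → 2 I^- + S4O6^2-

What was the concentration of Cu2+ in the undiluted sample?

1.604 mol/L

n(S2O3^2-) = 0.01691 × 0.09519 = 1.610 × 10^-3 mol
n(I2) = n(S2O3^2-)/2 = 8.048 × 10^-4 mol
From the 2:1 ratio, n(Cu2+) in the aliquot = 2/1 × 8.048 × 10^-4 = 1.610 × 10^-3 mol
[Cu2+]_dilute = 1.610 × 10^-3 / 0.02496 = 0.06449 mol/L
[Cu2+]_original = 0.06449 × 500.0/20.10 = 1.604 mol/L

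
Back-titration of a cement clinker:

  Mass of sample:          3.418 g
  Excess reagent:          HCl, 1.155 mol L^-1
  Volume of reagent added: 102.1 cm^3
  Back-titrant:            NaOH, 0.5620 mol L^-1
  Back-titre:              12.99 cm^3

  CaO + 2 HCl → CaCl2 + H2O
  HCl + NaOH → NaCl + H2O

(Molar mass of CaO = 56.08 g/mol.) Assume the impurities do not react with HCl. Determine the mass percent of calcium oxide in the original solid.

n(HCl) added = 0.1021 × 1.155 = 0.1179 mol
n(NaOH) used in back-titration = 0.01299 × 0.5620 = 7.300 × 10^-3 mol
n(HCl) left over = 7.300 × 10^-3 mol (1:1 ratio)
n(HCl) consumed by analyte = 0.1179 − 7.300 × 10^-3 = 0.1106 mol
From the 1:2 ratio, n(CaO) = 1/2 × 0.1106 = 0.05531 mol
mass of CaO = 0.05531 × 56.08 = 3.102 g
% CaO = 3.102 / 3.418 × 100 = 90.75 %

90.75 %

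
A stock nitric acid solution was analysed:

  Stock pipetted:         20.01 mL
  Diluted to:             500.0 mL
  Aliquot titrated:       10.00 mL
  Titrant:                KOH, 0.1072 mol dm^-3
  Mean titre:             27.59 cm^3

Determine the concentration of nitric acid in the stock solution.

HNO3 + KOH → KNO3 + H2O
n(KOH) = 0.02759 × 0.1072 = 2.958 × 10^-3 mol
n(HNO3) in the aliquot = 2.958 × 10^-3 mol (1:1 ratio)
[HNO3]_dilute = 2.958 × 10^-3 / 0.01000 = 0.2958 mol/L
Dilution factor = 500.0 / 20.01 = 24.99
[HNO3]_stock = 0.2958 × 24.99 = 7.390 mol/L

7.390 mol/L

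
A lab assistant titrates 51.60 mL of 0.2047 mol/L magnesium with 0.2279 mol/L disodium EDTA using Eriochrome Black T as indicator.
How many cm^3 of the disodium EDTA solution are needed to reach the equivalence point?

Mg^2+ + EDTA^4- → [Mg(EDTA)]^2-
n(Mg2+) = 0.05160 L × 0.2047 mol/L = 0.01056 mol
n(EDTA) = 0.01056 mol (1:1 stoichiometry)
V(EDTA) = 0.01056 mol / 0.2279 mol/L = 0.04635 L = 46.35 mL

46.35 mL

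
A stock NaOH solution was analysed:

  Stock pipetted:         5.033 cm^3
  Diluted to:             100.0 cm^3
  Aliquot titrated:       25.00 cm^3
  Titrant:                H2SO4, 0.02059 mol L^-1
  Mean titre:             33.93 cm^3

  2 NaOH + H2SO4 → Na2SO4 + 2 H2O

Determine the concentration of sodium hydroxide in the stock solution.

1.110 mol/L

n(H2SO4) = 0.03393 × 0.02059 = 6.986 × 10^-4 mol
From the 2:1 ratio, n(NaOH) in the aliquot = 2/1 × 6.986 × 10^-4 = 1.397 × 10^-3 mol
[NaOH]_dilute = 1.397 × 10^-3 / 0.02500 = 0.05589 mol/L
Dilution factor = 100.0 / 5.033 = 19.87
[NaOH]_stock = 0.05589 × 19.87 = 1.110 mol/L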